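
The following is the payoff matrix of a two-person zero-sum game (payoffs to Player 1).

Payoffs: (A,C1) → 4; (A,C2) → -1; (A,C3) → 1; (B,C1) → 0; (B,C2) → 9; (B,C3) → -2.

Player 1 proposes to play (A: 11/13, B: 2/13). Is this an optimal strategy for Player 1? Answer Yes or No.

Yes

Against C1 this mix gives (11/13)·4 + (2/13)·0 = 44/13.
Against C2 this mix gives (11/13)·(-1) + (2/13)·9 = 7/13.
Against C3 this mix gives (11/13)·1 + (2/13)·(-2) = 7/13.
All of Player 2's active replies (C2, C3) yield 7/13, and no column does worse for Player 1. The mix makes Player 2 indifferent and guarantees 7/13, so it is optimal.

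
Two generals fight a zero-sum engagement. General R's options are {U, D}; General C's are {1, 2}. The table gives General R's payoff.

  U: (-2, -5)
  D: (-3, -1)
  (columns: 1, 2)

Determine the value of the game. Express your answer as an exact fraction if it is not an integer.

-13/5

Row minima: U → -5, D → -3; maximin = -3.
Column maxima: 1 → -2, 2 → -1; minimax = -2.
-3 ≠ -2, so there is no saddle point; optimal play is mixed.
Let General R play U with probability p. Expected payoff against 1: (-2)p + (-3)(1−p) = p − 3; against 2: (-5)p + (-1)(1−p) = −4p − 1.
Setting these equal: p − 3 = −4p − 1 ⇒ 5p = 2 ⇒ p = 2/5, and the value is (1)·(2/5) − 3 = -13/5.
For General C: with q = P(1), equating U's and D's payoffs gives 3q − 5 = −2q − 1 ⇒ q = 4/5.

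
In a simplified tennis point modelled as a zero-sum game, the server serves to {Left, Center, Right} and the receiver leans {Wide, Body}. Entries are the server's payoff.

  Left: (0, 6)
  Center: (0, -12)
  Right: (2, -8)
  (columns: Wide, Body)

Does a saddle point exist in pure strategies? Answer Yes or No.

Row minima: Left → 0, Center → -12, Right → -8; maximin = 0.
Column maxima: Wide → 2, Body → 6; minimax = 2.
0 ≠ 2, so no pure-strategy equilibrium exists.

No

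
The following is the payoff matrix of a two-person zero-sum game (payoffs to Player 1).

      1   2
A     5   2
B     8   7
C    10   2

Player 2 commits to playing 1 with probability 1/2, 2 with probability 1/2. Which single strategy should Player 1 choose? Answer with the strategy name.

B

Expected payoff of A: (1/2)·5 + (1/2)·2 = 7/2.
Expected payoff of B: (1/2)·8 + (1/2)·7 = 15/2.
Expected payoff of C: (1/2)·10 + (1/2)·2 = 6.
The largest is 15/2, so Player 1's best response is B.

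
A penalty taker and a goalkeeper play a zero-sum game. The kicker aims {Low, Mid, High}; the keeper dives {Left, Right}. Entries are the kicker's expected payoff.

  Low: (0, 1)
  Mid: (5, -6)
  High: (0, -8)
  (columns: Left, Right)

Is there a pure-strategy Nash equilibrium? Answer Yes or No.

Row minima: Low → 0, Mid → -6, High → -8; maximin = 0.
Column maxima: Left → 5, Right → 1; minimax = 1.
0 ≠ 1, so no pure-strategy equilibrium exists.

No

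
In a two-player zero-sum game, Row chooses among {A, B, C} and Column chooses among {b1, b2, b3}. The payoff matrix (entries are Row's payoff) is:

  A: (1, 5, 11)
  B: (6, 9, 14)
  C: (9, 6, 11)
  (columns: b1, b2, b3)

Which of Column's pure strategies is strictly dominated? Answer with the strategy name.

b1 holds Row's payoff strictly below b3 in every row: 1 < 11, 6 < 14, 9 < 11.
So b3 is strictly dominated for Column.

b3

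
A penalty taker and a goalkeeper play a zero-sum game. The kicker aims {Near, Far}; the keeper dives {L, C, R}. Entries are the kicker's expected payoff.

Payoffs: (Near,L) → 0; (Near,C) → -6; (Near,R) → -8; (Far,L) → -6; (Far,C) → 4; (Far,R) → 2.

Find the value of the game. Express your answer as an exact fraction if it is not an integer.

-3

Row minima: Near → -8, Far → -6; maximin = -6.
Column maxima: L → 0, C → 4, R → 2; minimax = 0.
-6 ≠ 0, so there is no saddle point; optimal play is mixed.
C is strictly dominated by R (it gives the kicker strictly more in every row), so the keeper never plays it.
On the remaining 2×2 (Near, Far vs L, R):
Let the kicker play Near with probability p. Expected payoff against L: 0p + (-6)(1−p) = 6p − 6; against R: (-8)p + 2(1−p) = −10p + 2.
Setting these equal: 6p − 6 = −10p + 2 ⇒ 16p = 8 ⇒ p = 1/2, and the value is (6)·(1/2) − 6 = -3.
For the keeper: with q = P(L), equating Near's and Far's payoffs gives 8q − 8 = −8q + 2 ⇒ q = 5/8.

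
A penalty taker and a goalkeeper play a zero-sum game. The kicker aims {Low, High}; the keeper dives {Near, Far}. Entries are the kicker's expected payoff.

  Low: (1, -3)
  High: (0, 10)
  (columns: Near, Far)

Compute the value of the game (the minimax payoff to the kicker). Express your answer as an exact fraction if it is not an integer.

5/7

Row minima: Low → -3, High → 0; maximin = 0.
Column maxima: Near → 1, Far → 10; minimax = 1.
0 ≠ 1, so there is no saddle point; optimal play is mixed.
Let the kicker play Low with probability p. Expected payoff against Near: 1p + 0(1−p) = p; against Far: (-3)p + 10(1−p) = −13p + 10.
Setting these equal: p = −13p + 10 ⇒ 14p = 10 ⇒ p = 5/7, and the value is (1)·(5/7) = 5/7.
For the keeper: with q = P(Near), equating Low's and High's payoffs gives 4q − 3 = −10q + 10 ⇒ q = 13/14.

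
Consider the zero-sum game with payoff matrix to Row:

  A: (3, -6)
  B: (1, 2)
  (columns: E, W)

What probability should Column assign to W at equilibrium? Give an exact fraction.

Row minima: A → -6, B → 1; maximin = 1.
Column maxima: E → 3, W → 2; minimax = 2.
1 ≠ 2, so there is no saddle point; optimal play is mixed.
Let Row play A with probability p. Expected payoff against E: 3p + 1(1−p) = 2p + 1; against W: (-6)p + 2(1−p) = −8p + 2.
Setting these equal: 2p + 1 = −8p + 2 ⇒ 10p = 1 ⇒ p = 1/10, and the value is (2)·(1/10) + 1 = 6/5.
For Column: with q = P(E), equating A's and B's payoffs gives 9q − 6 = −q + 2 ⇒ q = 4/5.

1/5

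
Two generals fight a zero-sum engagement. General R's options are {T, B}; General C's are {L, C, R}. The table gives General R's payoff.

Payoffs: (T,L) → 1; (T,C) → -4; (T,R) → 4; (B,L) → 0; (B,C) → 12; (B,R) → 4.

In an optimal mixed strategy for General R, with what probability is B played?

Row minima: T → -4, B → 0; maximin = 0.
Column maxima: L → 1, C → 12, R → 4; minimax = 1.
0 ≠ 1, so there is no saddle point; optimal play is mixed.
R is strictly dominated by L (it gives General R strictly more in every row), so General C never plays it.
On the remaining 2×2 (T, B vs L, C):
Let General R play T with probability p. Expected payoff against L: 1p + 0(1−p) = p; against C: (-4)p + 12(1−p) = −16p + 12.
Setting these equal: p = −16p + 12 ⇒ 17p = 12 ⇒ p = 12/17, and the value is (1)·(12/17) = 12/17.
For General C: with q = P(L), equating T's and B's payoffs gives 5q − 4 = −12q + 12 ⇒ q = 16/17.

5/17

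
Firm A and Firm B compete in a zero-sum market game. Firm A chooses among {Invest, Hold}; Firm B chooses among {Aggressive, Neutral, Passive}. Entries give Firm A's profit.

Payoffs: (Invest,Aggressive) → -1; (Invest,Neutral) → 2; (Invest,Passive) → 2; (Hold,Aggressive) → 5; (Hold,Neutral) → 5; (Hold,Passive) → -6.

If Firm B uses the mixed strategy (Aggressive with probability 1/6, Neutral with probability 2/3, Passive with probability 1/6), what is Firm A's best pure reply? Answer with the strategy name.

Expected payoff of Invest: (1/6)·(-1) + (2/3)·2 + (1/6)·2 = 3/2.
Expected payoff of Hold: (1/6)·5 + (2/3)·5 + (1/6)·(-6) = 19/6.
The largest is 19/6, so Firm A's best response is Hold.

Hold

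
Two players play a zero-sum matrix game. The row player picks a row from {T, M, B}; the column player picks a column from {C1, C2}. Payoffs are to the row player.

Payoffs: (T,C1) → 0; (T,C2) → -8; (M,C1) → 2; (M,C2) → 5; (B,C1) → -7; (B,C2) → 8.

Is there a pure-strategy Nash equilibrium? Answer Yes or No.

Yes

Row minima: T → -8, M → 2, B → -7; maximin = 2.
Column maxima: C1 → 2, C2 → 8; minimax = 2.
maximin = minimax = 2, so a saddle point exists.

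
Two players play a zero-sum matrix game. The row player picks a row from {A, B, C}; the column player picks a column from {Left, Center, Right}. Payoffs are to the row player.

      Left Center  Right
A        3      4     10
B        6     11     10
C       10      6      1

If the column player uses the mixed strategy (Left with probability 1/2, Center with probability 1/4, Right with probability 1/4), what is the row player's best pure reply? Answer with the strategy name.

Expected payoff of A: (1/2)·3 + (1/4)·4 + (1/4)·10 = 5.
Expected payoff of B: (1/2)·6 + (1/4)·11 + (1/4)·10 = 33/4.
Expected payoff of C: (1/2)·10 + (1/4)·6 + (1/4)·1 = 27/4.
The largest is 33/4, so the row player's best response is B.

B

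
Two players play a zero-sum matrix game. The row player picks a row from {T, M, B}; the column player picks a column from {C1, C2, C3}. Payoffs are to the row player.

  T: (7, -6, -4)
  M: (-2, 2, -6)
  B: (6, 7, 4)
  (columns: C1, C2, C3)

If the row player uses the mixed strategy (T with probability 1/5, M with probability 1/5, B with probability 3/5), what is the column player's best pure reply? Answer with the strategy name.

C3

If the column player plays C1, the row player's expected payoff is (1/5)·7 + (1/5)·(-2) + (3/5)·6 = 23/5.
If the column player plays C2, the row player's expected payoff is (1/5)·(-6) + (1/5)·2 + (3/5)·7 = 17/5.
If the column player plays C3, the row player's expected payoff is (1/5)·(-4) + (1/5)·(-6) + (3/5)·4 = 2/5.
The column player minimizes the row player's payoff; the smallest is 2/5, so the best response is C3.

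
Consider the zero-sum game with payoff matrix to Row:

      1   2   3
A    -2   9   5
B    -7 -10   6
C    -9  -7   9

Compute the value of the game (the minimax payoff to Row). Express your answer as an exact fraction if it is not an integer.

Row minima: A → -2, B → -10, C → -9; maximin = -2.
Column maxima: 1 → -2, 2 → 9, 3 → 9; minimax = -2.
Since maximin = minimax = -2, there is a saddle point and the value is -2.

-2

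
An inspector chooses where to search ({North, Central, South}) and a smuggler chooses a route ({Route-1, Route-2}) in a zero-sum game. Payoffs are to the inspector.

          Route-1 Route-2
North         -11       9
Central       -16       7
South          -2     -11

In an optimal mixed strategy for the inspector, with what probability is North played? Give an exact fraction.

9/29

Row minima: North → -11, Central → -16, South → -11; maximin = -11.
Column maxima: Route-1 → -2, Route-2 → 9; minimax = -2.
-11 ≠ -2, so there is no saddle point; optimal play is mixed.
Central is strictly dominated by North, so the inspector never plays it.
On the remaining 2×2 (North, South vs Route-1, Route-2):
Let the inspector play North with probability p. Expected payoff against Route-1: (-11)p + (-2)(1−p) = −9p − 2; against Route-2: 9p + (-11)(1−p) = 20p − 11.
Setting these equal: −9p − 2 = 20p − 11 ⇒ −29p = -9 ⇒ p = 9/29, and the value is (-9)·(9/29) − 2 = -139/29.
For the smuggler: with q = P(Route-1), equating North's and South's payoffs gives −20q + 9 = 9q − 11 ⇒ q = 20/29.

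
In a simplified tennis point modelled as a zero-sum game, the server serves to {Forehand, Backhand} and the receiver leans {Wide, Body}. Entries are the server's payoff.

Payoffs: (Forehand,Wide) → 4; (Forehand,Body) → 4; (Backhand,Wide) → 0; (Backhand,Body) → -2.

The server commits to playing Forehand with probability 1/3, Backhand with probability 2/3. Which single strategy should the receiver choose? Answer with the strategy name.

Body

If the receiver plays Wide, the server's expected payoff is (1/3)·4 + (2/3)·0 = 4/3.
If the receiver plays Body, the server's expected payoff is (1/3)·4 + (2/3)·(-2) = 0.
The receiver minimizes the server's payoff; the smallest is 0, so the best response is Body.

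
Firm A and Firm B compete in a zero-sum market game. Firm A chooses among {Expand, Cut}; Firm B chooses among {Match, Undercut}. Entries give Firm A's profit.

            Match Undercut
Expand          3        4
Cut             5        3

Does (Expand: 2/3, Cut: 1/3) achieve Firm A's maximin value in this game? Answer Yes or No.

Against Match this mix gives (2/3)·3 + (1/3)·5 = 11/3.
Against Undercut this mix gives (2/3)·4 + (1/3)·3 = 11/3.
All of Firm B's active replies (Match, Undercut) yield 11/3, and no column does worse for Firm A. The mix makes Firm B indifferent and guarantees 11/3, so it is optimal.

Yes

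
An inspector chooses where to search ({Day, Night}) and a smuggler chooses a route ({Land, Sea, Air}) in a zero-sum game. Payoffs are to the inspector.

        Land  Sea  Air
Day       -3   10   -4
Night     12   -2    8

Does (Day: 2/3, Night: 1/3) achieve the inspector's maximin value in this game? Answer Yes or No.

No

Against Land this mix gives (2/3)·(-3) + (1/3)·12 = 2.
Against Sea this mix gives (2/3)·10 + (1/3)·(-2) = 6.
Against Air this mix gives (2/3)·(-4) + (1/3)·8 = 0.
The smuggler will play Air, holding the inspector to 0. Shifting weight toward the row that does better against Air would raise this floor (the equalizing mix achieves 3 against both Air and Sea), so the proposed strategy is not optimal.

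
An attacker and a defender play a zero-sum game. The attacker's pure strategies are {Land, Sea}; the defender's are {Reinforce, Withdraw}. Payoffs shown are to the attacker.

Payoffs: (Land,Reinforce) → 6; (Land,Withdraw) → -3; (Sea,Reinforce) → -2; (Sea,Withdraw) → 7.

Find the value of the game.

Row minima: Land → -3, Sea → -2; maximin = -2.
Column maxima: Reinforce → 6, Withdraw → 7; minimax = 6.
-2 ≠ 6, so there is no saddle point; optimal play is mixed.
Let the attacker play Land with probability p. Expected payoff against Reinforce: 6p + (-2)(1−p) = 8p − 2; against Withdraw: (-3)p + 7(1−p) = −10p + 7.
Setting these equal: 8p − 2 = −10p + 7 ⇒ 18p = 9 ⇒ p = 1/2, and the value is (8)·(1/2) − 2 = 2.
For the defender: with q = P(Reinforce), equating Land's and Sea's payoffs gives 9q − 3 = −9q + 7 ⇒ q = 5/9.

2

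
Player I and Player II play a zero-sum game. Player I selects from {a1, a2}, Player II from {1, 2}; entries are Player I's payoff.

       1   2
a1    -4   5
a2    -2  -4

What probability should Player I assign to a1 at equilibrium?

2/11

Row minima: a1 → -4, a2 → -4; maximin = -4.
Column maxima: 1 → -2, 2 → 5; minimax = -2.
-4 ≠ -2, so there is no saddle point; optimal play is mixed.
Let Player I play a1 with probability p. Expected payoff against 1: (-4)p + (-2)(1−p) = −2p − 2; against 2: 5p + (-4)(1−p) = 9p − 4.
Setting these equal: −2p − 2 = 9p − 4 ⇒ −11p = -2 ⇒ p = 2/11, and the value is (-2)·(2/11) − 2 = -26/11.
For Player II: with q = P(1), equating a1's and a2's payoffs gives −9q + 5 = 2q − 4 ⇒ q = 9/11.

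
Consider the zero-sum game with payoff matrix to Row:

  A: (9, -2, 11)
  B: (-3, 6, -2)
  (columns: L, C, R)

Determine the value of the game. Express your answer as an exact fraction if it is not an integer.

12/5

Row minima: A → -2, B → -3; maximin = -2.
Column maxima: L → 9, C → 6, R → 11; minimax = 6.
-2 ≠ 6, so there is no saddle point; optimal play is mixed.
R is strictly dominated by L (it gives Row strictly more in every row), so Column never plays it.
On the remaining 2×2 (A, B vs L, C):
Let Row play A with probability p. Expected payoff against L: 9p + (-3)(1−p) = 12p − 3; against C: (-2)p + 6(1−p) = −8p + 6.
Setting these equal: 12p − 3 = −8p + 6 ⇒ 20p = 9 ⇒ p = 9/20, and the value is (12)·(9/20) − 3 = 12/5.
For Column: with q = P(L), equating A's and B's payoffs gives 11q − 2 = −9q + 6 ⇒ q = 2/5.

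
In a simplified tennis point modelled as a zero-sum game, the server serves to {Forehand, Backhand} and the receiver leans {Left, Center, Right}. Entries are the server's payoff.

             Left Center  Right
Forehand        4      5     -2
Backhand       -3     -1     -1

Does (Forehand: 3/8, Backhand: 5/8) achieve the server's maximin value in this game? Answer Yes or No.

No

Against Left this mix gives (3/8)·4 + (5/8)·(-3) = -3/8.
Against Center this mix gives (3/8)·5 + (5/8)·(-1) = 5/4.
Against Right this mix gives (3/8)·(-2) + (5/8)·(-1) = -11/8.
The receiver will play Right, holding the server to -11/8. Shifting weight toward the row that does better against Right would raise this floor (the equalizing mix achieves -5/4 against both Right and Left), so the proposed strategy is not optimal.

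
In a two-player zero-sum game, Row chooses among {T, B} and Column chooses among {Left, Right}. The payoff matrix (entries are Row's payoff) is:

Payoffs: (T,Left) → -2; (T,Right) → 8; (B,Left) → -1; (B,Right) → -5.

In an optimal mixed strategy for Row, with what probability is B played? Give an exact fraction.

5/7

Row minima: T → -2, B → -5; maximin = -2.
Column maxima: Left → -1, Right → 8; minimax = -1.
-2 ≠ -1, so there is no saddle point; optimal play is mixed.
Let Row play T with probability p. Expected payoff against Left: (-2)p + (-1)(1−p) = −p − 1; against Right: 8p + (-5)(1−p) = 13p − 5.
Setting these equal: −p − 1 = 13p − 5 ⇒ −14p = -4 ⇒ p = 2/7, and the value is (-1)·(2/7) − 1 = -9/7.
For Column: with q = P(Left), equating T's and B's payoffs gives −10q + 8 = 4q − 5 ⇒ q = 13/14.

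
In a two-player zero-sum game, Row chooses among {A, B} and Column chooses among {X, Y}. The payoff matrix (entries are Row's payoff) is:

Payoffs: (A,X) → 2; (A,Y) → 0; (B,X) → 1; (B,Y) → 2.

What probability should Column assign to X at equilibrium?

Row minima: A → 0, B → 1; maximin = 1.
Column maxima: X → 2, Y → 2; minimax = 2.
1 ≠ 2, so there is no saddle point; optimal play is mixed.
Let Row play A with probability p. Expected payoff against X: 2p + 1(1−p) = p + 1; against Y: 0p + 2(1−p) = −2p + 2.
Setting these equal: p + 1 = −2p + 2 ⇒ 3p = 1 ⇒ p = 1/3, and the value is (1)·(1/3) + 1 = 4/3.
For Column: with q = P(X), equating A's and B's payoffs gives 2q = −q + 2 ⇒ q = 2/3.

2/3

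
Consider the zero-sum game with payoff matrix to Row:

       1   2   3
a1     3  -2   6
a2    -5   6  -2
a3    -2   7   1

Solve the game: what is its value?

17/14

Row minima: a1 → -2, a2 → -5, a3 → -2; maximin = -2.
Column maxima: 1 → 3, 2 → 7, 3 → 6; minimax = 3.
-2 ≠ 3, so there is no saddle point; optimal play is mixed.
a2 is strictly dominated by a3, so Row never plays it.
3 is strictly dominated by 1 (it gives Row strictly more in every row), so Column never plays it.
On the remaining 2×2 (a1, a3 vs 1, 2):
Let Row play a1 with probability p. Expected payoff against 1: 3p + (-2)(1−p) = 5p − 2; against 2: (-2)p + 7(1−p) = −9p + 7.
Setting these equal: 5p − 2 = −9p + 7 ⇒ 14p = 9 ⇒ p = 9/14, and the value is (5)·(9/14) − 2 = 17/14.
For Column: with q = P(1), equating a1's and a3's payoffs gives 5q − 2 = −9q + 7 ⇒ q = 9/14.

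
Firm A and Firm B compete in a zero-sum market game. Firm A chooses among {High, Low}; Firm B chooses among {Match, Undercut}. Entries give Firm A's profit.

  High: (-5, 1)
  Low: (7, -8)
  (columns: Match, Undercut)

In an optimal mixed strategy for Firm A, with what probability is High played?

5/7

Row minima: High → -5, Low → -8; maximin = -5.
Column maxima: Match → 7, Undercut → 1; minimax = 1.
-5 ≠ 1, so there is no saddle point; optimal play is mixed.
Let Firm A play High with probability p. Expected payoff against Match: (-5)p + 7(1−p) = −12p + 7; against Undercut: 1p + (-8)(1−p) = 9p − 8.
Setting these equal: −12p + 7 = 9p − 8 ⇒ −21p = -15 ⇒ p = 5/7, and the value is (-12)·(5/7) + 7 = -11/7.
For Firm B: with q = P(Match), equating High's and Low's payoffs gives −6q + 1 = 15q − 8 ⇒ q = 3/7.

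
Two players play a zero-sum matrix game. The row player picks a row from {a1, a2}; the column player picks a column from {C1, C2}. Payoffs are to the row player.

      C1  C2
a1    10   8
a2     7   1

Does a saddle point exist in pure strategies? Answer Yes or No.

Yes

Row minima: a1 → 8, a2 → 1; maximin = 8.
Column maxima: C1 → 10, C2 → 8; minimax = 8.
maximin = minimax = 8, so a saddle point exists.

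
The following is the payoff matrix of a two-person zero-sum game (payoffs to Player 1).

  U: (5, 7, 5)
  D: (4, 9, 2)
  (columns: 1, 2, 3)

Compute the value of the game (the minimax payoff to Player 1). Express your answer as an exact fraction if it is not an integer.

5

Row minima: U → 5, D → 2; maximin = 5.
Column maxima: 1 → 5, 2 → 9, 3 → 5; minimax = 5.
Since maximin = minimax = 5, there is a saddle point and the value is 5.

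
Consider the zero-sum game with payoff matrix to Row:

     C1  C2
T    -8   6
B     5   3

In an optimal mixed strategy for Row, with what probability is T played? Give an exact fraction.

1/8

Row minima: T → -8, B → 3; maximin = 3.
Column maxima: C1 → 5, C2 → 6; minimax = 5.
3 ≠ 5, so there is no saddle point; optimal play is mixed.
Let Row play T with probability p. Expected payoff against C1: (-8)p + 5(1−p) = −13p + 5; against C2: 6p + 3(1−p) = 3p + 3.
Setting these equal: −13p + 5 = 3p + 3 ⇒ −16p = -2 ⇒ p = 1/8, and the value is (-13)·(1/8) + 5 = 27/8.
For Column: with q = P(C1), equating T's and B's payoffs gives −14q + 6 = 2q + 3 ⇒ q = 3/16.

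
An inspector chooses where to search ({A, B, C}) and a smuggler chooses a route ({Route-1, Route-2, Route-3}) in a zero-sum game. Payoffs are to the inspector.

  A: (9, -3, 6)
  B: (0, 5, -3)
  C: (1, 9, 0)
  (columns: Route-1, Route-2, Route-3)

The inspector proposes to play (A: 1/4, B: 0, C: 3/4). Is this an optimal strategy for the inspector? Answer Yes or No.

No

Against Route-1 this mix gives (1/4)·9 + (3/4)·1 = 3.
Against Route-2 this mix gives (1/4)·(-3) + (3/4)·9 = 6.
Against Route-3 this mix gives (1/4)·6 + (3/4)·0 = 3/2.
The smuggler will play Route-3, holding the inspector to 3/2. Shifting weight toward the row that does better against Route-3 would raise this floor (the equalizing mix achieves 3 against both Route-3 and Route-2), so the proposed strategy is not optimal.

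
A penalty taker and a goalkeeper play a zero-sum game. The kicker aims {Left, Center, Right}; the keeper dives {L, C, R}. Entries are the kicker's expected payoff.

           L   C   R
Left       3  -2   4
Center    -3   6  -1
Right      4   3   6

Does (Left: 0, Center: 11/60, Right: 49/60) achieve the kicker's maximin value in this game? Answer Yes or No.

No

Against L this mix gives (11/60)·(-3) + (49/60)·4 = 163/60.
Against C this mix gives (11/60)·6 + (49/60)·3 = 71/20.
Against R this mix gives (11/60)·(-1) + (49/60)·6 = 283/60.
The keeper will play L, holding the kicker to 163/60. Shifting weight toward the row that does better against L would raise this floor (the equalizing mix achieves 33/10 against both L and C), so the proposed strategy is not optimal.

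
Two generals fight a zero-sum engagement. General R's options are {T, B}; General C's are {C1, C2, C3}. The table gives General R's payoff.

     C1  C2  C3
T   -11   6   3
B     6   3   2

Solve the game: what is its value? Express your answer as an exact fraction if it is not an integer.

Row minima: T → -11, B → 2; maximin = 2.
Column maxima: C1 → 6, C2 → 6, C3 → 3; minimax = 3.
2 ≠ 3, so there is no saddle point; optimal play is mixed.
C2 is strictly dominated by C3 (it gives General R strictly more in every row), so General C never plays it.
On the remaining 2×2 (T, B vs C1, C3):
Let General R play T with probability p. Expected payoff against C1: (-11)p + 6(1−p) = −17p + 6; against C3: 3p + 2(1−p) = p + 2.
Setting these equal: −17p + 6 = p + 2 ⇒ −18p = -4 ⇒ p = 2/9, and the value is (-17)·(2/9) + 6 = 20/9.
For General C: with q = P(C1), equating T's and B's payoffs gives −14q + 3 = 4q + 2 ⇒ q = 1/18.

20/9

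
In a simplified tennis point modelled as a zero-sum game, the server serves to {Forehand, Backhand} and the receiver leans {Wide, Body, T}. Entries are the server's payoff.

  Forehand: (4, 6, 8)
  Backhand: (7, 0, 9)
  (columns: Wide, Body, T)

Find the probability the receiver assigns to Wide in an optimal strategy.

Row minima: Forehand → 4, Backhand → 0; maximin = 4.
Column maxima: Wide → 7, Body → 6, T → 9; minimax = 6.
4 ≠ 6, so there is no saddle point; optimal play is mixed.
T is strictly dominated by Wide (it gives the server strictly more in every row), so the receiver never plays it.
On the remaining 2×2 (Forehand, Backhand vs Wide, Body):
Let the server play Forehand with probability p. Expected payoff against Wide: 4p + 7(1−p) = −3p + 7; against Body: 6p + 0(1−p) = 6p.
Setting these equal: −3p + 7 = 6p ⇒ −9p = -7 ⇒ p = 7/9, and the value is (-3)·(7/9) + 7 = 14/3.
For the receiver: with q = P(Wide), equating Forehand's and Backhand's payoffs gives −2q + 6 = 7q ⇒ q = 2/3.

2/3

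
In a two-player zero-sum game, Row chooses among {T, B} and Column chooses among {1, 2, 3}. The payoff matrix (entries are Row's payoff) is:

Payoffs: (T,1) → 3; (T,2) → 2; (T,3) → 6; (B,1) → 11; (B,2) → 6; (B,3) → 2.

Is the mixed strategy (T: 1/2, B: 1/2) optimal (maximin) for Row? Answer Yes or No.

Yes

Against 1 this mix gives (1/2)·3 + (1/2)·11 = 7.
Against 2 this mix gives (1/2)·2 + (1/2)·6 = 4.
Against 3 this mix gives (1/2)·6 + (1/2)·2 = 4.
All of Column's active replies (2, 3) yield 4, and no column does worse for Row. The mix makes Column indifferent and guarantees 4, so it is optimal.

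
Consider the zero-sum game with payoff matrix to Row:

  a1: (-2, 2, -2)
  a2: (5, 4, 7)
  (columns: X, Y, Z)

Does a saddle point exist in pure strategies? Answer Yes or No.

Yes

Row minima: a1 → -2, a2 → 4; maximin = 4.
Column maxima: X → 5, Y → 4, Z → 7; minimax = 4.
maximin = minimax = 4, so a saddle point exists.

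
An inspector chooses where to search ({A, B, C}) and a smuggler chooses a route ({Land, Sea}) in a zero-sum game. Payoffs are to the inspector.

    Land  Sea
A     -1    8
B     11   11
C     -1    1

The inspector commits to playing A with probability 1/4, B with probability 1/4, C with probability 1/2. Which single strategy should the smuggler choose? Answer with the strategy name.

If the smuggler plays Land, the inspector's expected payoff is (1/4)·(-1) + (1/4)·11 + (1/2)·(-1) = 2.
If the smuggler plays Sea, the inspector's expected payoff is (1/4)·8 + (1/4)·11 + (1/2)·1 = 21/4.
The smuggler minimizes the inspector's payoff; the smallest is 2, so the best response is Land.

Land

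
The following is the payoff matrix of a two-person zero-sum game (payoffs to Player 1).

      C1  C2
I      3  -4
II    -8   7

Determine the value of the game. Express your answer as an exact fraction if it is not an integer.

-1/2

Row minima: I → -4, II → -8; maximin = -4.
Column maxima: C1 → 3, C2 → 7; minimax = 3.
-4 ≠ 3, so there is no saddle point; optimal play is mixed.
Let Player 1 play I with probability p. Expected payoff against C1: 3p + (-8)(1−p) = 11p − 8; against C2: (-4)p + 7(1−p) = −11p + 7.
Setting these equal: 11p − 8 = −11p + 7 ⇒ 22p = 15 ⇒ p = 15/22, and the value is (11)·(15/22) − 8 = -1/2.
For Player 2: with q = P(C1), equating I's and II's payoffs gives 7q − 4 = −15q + 7 ⇒ q = 1/2.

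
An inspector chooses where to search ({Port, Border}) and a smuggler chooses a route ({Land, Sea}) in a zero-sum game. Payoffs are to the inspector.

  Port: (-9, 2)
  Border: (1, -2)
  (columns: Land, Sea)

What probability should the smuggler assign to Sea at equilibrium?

5/7

Row minima: Port → -9, Border → -2; maximin = -2.
Column maxima: Land → 1, Sea → 2; minimax = 1.
-2 ≠ 1, so there is no saddle point; optimal play is mixed.
Let the inspector play Port with probability p. Expected payoff against Land: (-9)p + 1(1−p) = −10p + 1; against Sea: 2p + (-2)(1−p) = 4p − 2.
Setting these equal: −10p + 1 = 4p − 2 ⇒ −14p = -3 ⇒ p = 3/14, and the value is (-10)·(3/14) + 1 = -8/7.
For the smuggler: with q = P(Land), equating Port's and Border's payoffs gives −11q + 2 = 3q − 2 ⇒ q = 2/7.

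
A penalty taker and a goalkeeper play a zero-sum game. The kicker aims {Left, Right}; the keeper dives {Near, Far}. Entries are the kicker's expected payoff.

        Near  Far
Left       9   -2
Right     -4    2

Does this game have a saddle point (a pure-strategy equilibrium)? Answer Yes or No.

Row minima: Left → -2, Right → -4; maximin = -2.
Column maxima: Near → 9, Far → 2; minimax = 2.
-2 ≠ 2, so no pure-strategy equilibrium exists.

No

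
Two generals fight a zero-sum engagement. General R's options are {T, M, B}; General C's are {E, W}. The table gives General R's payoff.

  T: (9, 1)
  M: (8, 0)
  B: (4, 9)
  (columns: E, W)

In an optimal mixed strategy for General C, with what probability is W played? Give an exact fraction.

Row minima: T → 1, M → 0, B → 4; maximin = 4.
Column maxima: E → 9, W → 9; minimax = 9.
4 ≠ 9, so there is no saddle point; optimal play is mixed.
M is strictly dominated by T, so General R never plays it.
On the remaining 2×2 (T, B vs E, W):
Let General R play T with probability p. Expected payoff against E: 9p + 4(1−p) = 5p + 4; against W: 1p + 9(1−p) = −8p + 9.
Setting these equal: 5p + 4 = −8p + 9 ⇒ 13p = 5 ⇒ p = 5/13, and the value is (5)·(5/13) + 4 = 77/13.
For General C: with q = P(E), equating T's and B's payoffs gives 8q + 1 = −5q + 9 ⇒ q = 8/13.

5/13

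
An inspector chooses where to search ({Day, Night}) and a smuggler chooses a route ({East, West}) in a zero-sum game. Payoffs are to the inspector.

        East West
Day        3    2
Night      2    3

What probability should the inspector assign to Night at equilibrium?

Row minima: Day → 2, Night → 2; maximin = 2.
Column maxima: East → 3, West → 3; minimax = 3.
2 ≠ 3, so there is no saddle point; optimal play is mixed.
Let the inspector play Day with probability p. Expected payoff against East: 3p + 2(1−p) = p + 2; against West: 2p + 3(1−p) = −p + 3.
Setting these equal: p + 2 = −p + 3 ⇒ 2p = 1 ⇒ p = 1/2, and the value is (1)·(1/2) + 2 = 5/2.
For the smuggler: with q = P(East), equating Day's and Night's payoffs gives q + 2 = −q + 3 ⇒ q = 1/2.

1/2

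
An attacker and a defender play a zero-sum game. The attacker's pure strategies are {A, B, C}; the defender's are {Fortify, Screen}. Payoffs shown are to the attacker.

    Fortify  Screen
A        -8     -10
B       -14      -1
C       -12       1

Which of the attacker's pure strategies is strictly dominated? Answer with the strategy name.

B

C gives a strictly higher payoff than B against every column: -12 > -14, 1 > -1.
So B is strictly dominated and the attacker never plays it.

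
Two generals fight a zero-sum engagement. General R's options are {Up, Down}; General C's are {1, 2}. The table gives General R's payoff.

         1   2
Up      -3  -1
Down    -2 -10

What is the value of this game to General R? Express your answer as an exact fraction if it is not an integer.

Row minima: Up → -3, Down → -10; maximin = -3.
Column maxima: 1 → -2, 2 → -1; minimax = -2.
-3 ≠ -2, so there is no saddle point; optimal play is mixed.
Let General R play Up with probability p. Expected payoff against 1: (-3)p + (-2)(1−p) = −p − 2; against 2: (-1)p + (-10)(1−p) = 9p − 10.
Setting these equal: −p − 2 = 9p − 10 ⇒ −10p = -8 ⇒ p = 4/5, and the value is (-1)·(4/5) − 2 = -14/5.
For General C: with q = P(1), equating Up's and Down's payoffs gives −2q − 1 = 8q − 10 ⇒ q = 9/10.

-14/5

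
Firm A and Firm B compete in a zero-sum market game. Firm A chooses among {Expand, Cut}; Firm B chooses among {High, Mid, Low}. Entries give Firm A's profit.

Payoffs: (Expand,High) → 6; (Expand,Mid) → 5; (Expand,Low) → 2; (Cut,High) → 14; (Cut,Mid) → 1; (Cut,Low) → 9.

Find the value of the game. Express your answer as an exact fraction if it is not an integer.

43/11

Row minima: Expand → 2, Cut → 1; maximin = 2.
Column maxima: High → 14, Mid → 5, Low → 9; minimax = 5.
2 ≠ 5, so there is no saddle point; optimal play is mixed.
High is strictly dominated by Mid (it gives Firm A strictly more in every row), so Firm B never plays it.
On the remaining 2×2 (Expand, Cut vs Mid, Low):
Let Firm A play Expand with probability p. Expected payoff against Mid: 5p + 1(1−p) = 4p + 1; against Low: 2p + 9(1−p) = −7p + 9.
Setting these equal: 4p + 1 = −7p + 9 ⇒ 11p = 8 ⇒ p = 8/11, and the value is (4)·(8/11) + 1 = 43/11.
For Firm B: with q = P(Mid), equating Expand's and Cut's payoffs gives 3q + 2 = −8q + 9 ⇒ q = 7/11.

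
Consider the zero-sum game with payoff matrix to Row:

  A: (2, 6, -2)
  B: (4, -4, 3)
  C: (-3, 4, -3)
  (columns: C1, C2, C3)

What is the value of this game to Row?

2/3

Row minima: A → -2, B → -4, C → -3; maximin = -2.
Column maxima: C1 → 4, C2 → 6, C3 → 3; minimax = 3.
-2 ≠ 3, so there is no saddle point; optimal play is mixed.
C is strictly dominated by A, so Row never plays it.
With C eliminated, C1 is strictly dominated by C3 (it gives Row strictly more in every remaining row), so Column never plays it.
On the remaining 2×2 (A, B vs C2, C3):
Let Row play A with probability p. Expected payoff against C2: 6p + (-4)(1−p) = 10p − 4; against C3: (-2)p + 3(1−p) = −5p + 3.
Setting these equal: 10p − 4 = −5p + 3 ⇒ 15p = 7 ⇒ p = 7/15, and the value is (10)·(7/15) − 4 = 2/3.
For Column: with q = P(C2), equating A's and B's payoffs gives 8q − 2 = −7q + 3 ⇒ q = 1/3.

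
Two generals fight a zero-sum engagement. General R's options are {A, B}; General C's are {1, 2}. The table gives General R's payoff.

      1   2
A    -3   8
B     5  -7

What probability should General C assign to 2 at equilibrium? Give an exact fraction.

Row minima: A → -3, B → -7; maximin = -3.
Column maxima: 1 → 5, 2 → 8; minimax = 5.
-3 ≠ 5, so there is no saddle point; optimal play is mixed.
Let General R play A with probability p. Expected payoff against 1: (-3)p + 5(1−p) = −8p + 5; against 2: 8p + (-7)(1−p) = 15p − 7.
Setting these equal: −8p + 5 = 15p − 7 ⇒ −23p = -12 ⇒ p = 12/23, and the value is (-8)·(12/23) + 5 = 19/23.
For General C: with q = P(1), equating A's and B's payoffs gives −11q + 8 = 12q − 7 ⇒ q = 15/23.

8/23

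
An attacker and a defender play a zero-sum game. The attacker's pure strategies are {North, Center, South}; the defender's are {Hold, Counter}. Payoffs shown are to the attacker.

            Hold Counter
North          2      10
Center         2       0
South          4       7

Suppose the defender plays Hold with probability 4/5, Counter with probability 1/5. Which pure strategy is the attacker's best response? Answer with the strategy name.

Expected payoff of North: (4/5)·2 + (1/5)·10 = 18/5.
Expected payoff of Center: (4/5)·2 + (1/5)·0 = 8/5.
Expected payoff of South: (4/5)·4 + (1/5)·7 = 23/5.
The largest is 23/5, so the attacker's best response is South.

South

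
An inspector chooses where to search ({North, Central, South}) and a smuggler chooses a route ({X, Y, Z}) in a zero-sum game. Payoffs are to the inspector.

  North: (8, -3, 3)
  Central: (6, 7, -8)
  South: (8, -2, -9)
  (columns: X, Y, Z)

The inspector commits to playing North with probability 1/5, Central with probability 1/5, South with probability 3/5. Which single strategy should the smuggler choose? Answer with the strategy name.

If the smuggler plays X, the inspector's expected payoff is (1/5)·8 + (1/5)·6 + (3/5)·8 = 38/5.
If the smuggler plays Y, the inspector's expected payoff is (1/5)·(-3) + (1/5)·7 + (3/5)·(-2) = -2/5.
If the smuggler plays Z, the inspector's expected payoff is (1/5)·3 + (1/5)·(-8) + (3/5)·(-9) = -32/5.
The smuggler minimizes the inspector's payoff; the smallest is -32/5, so the best response is Z.

Z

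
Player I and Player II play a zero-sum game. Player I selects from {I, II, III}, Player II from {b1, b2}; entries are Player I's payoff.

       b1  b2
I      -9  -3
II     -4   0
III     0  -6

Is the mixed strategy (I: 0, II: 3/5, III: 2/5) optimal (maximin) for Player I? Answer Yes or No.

Yes

Against b1 this mix gives (3/5)·(-4) + (2/5)·0 = -12/5.
Against b2 this mix gives (3/5)·0 + (2/5)·(-6) = -12/5.
All of Player II's active replies (b1, b2) yield -12/5, and no column does worse for Player I. The mix makes Player II indifferent and guarantees -12/5, so it is optimal.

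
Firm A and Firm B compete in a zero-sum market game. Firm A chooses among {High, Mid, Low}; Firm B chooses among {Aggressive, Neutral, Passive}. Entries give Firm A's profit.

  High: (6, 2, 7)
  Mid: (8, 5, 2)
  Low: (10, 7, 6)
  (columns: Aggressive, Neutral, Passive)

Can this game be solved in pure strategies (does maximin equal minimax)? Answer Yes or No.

No

Row minima: High → 2, Mid → 2, Low → 6; maximin = 6.
Column maxima: Aggressive → 10, Neutral → 7, Passive → 7; minimax = 7.
6 ≠ 7, so no pure-strategy equilibrium exists.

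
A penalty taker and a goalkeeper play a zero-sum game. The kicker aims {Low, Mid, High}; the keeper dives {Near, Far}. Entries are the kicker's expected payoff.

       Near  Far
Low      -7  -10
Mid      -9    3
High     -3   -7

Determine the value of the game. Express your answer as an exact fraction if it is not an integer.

-9/2

Row minima: Low → -10, Mid → -9, High → -7; maximin = -7.
Column maxima: Near → -3, Far → 3; minimax = -3.
-7 ≠ -3, so there is no saddle point; optimal play is mixed.
Low is strictly dominated by High, so the kicker never plays it.
On the remaining 2×2 (Mid, High vs Near, Far):
Let the kicker play Mid with probability p. Expected payoff against Near: (-9)p + (-3)(1−p) = −6p − 3; against Far: 3p + (-7)(1−p) = 10p − 7.
Setting these equal: −6p − 3 = 10p − 7 ⇒ −16p = -4 ⇒ p = 1/4, and the value is (-6)·(1/4) − 3 = -9/2.
For the keeper: with q = P(Near), equating Mid's and High's payoffs gives −12q + 3 = 4q − 7 ⇒ q = 5/8.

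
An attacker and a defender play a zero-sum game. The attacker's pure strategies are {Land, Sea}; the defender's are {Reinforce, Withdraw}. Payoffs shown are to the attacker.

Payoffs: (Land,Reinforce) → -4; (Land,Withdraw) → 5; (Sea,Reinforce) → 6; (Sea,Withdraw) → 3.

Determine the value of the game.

Row minima: Land → -4, Sea → 3; maximin = 3.
Column maxima: Reinforce → 6, Withdraw → 5; minimax = 5.
3 ≠ 5, so there is no saddle point; optimal play is mixed.
Let the attacker play Land with probability p. Expected payoff against Reinforce: (-4)p + 6(1−p) = −10p + 6; against Withdraw: 5p + 3(1−p) = 2p + 3.
Setting these equal: −10p + 6 = 2p + 3 ⇒ −12p = -3 ⇒ p = 1/4, and the value is (-10)·(1/4) + 6 = 7/2.
For the defender: with q = P(Reinforce), equating Land's and Sea's payoffs gives −9q + 5 = 3q + 3 ⇒ q = 1/6.

7/2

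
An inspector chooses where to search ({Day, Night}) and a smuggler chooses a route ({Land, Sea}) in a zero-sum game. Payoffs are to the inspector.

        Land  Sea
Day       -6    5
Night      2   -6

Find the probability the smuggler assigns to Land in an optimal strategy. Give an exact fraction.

11/19

Row minima: Day → -6, Night → -6; maximin = -6.
Column maxima: Land → 2, Sea → 5; minimax = 2.
-6 ≠ 2, so there is no saddle point; optimal play is mixed.
Let the inspector play Day with probability p. Expected payoff against Land: (-6)p + 2(1−p) = −8p + 2; against Sea: 5p + (-6)(1−p) = 11p − 6.
Setting these equal: −8p + 2 = 11p − 6 ⇒ −19p = -8 ⇒ p = 8/19, and the value is (-8)·(8/19) + 2 = -26/19.
For the smuggler: with q = P(Land), equating Day's and Night's payoffs gives −11q + 5 = 8q − 6 ⇒ q = 11/19.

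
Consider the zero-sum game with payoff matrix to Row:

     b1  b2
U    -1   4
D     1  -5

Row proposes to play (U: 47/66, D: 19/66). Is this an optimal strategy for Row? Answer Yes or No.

No

Against b1 this mix gives (47/66)·(-1) + (19/66)·1 = -14/33.
Against b2 this mix gives (47/66)·4 + (19/66)·(-5) = 31/22.
Column will play b1, holding Row to -14/33. Shifting weight toward the row that does better against b1 would raise this floor (the equalizing mix achieves -1/11 against both b1 and b2), so the proposed strategy is not optimal.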